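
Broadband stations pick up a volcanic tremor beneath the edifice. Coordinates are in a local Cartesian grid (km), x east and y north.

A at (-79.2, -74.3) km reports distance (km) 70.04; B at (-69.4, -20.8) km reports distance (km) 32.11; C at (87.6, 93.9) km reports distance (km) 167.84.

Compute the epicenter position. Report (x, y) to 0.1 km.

Circle about each station: (x + 79.2)² + (y + 74.3)² = 70.04²; (x + 69.4)² + (y + 20.8)² = 32.11²; (x − 87.6)² + (y − 93.9)² = 167.84².
Subtracting the A equation from the B and C equations removes the quadratic terms:
19.6 x + 107.0 y = -2669.58
333.6 x + 336.4 y = -18566.82
Solving the 2×2 system: x ≈ -37.4, y ≈ -18.1 km.
Check against A (with the unrounded x, y): √((x + 79.2)²+(y + 74.3)²) = 70.04 ≈ 70.04 km. ✓

-37.4 km east, -18.1 km north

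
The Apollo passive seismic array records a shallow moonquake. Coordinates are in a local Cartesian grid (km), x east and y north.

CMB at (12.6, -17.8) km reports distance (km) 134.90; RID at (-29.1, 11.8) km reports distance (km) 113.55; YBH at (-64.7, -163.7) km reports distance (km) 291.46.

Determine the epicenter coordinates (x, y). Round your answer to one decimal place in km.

Circle about each station: (x − 12.6)² + (y + 17.8)² = 134.90²; (x + 29.1)² + (y − 11.8)² = 113.55²; (x + 64.7)² + (y + 163.7)² = 291.46².
Subtracting pairs of circle equations eliminates x²+y² and gives linear equations (the radical axes):
-83.4 x + 59.2 y = 5814.86
-154.6 x − 291.8 y = -36242.74
Solving the 2×2 system: x ≈ 13.4, y ≈ 117.1 km.

13.4 km east, 117.1 km north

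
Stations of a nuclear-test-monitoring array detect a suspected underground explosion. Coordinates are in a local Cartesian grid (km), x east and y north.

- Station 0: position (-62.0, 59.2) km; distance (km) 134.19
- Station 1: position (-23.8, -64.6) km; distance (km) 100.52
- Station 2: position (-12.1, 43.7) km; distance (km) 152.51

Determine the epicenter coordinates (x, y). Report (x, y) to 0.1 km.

(-124.2, -59.7)

Circle about each station: (x + 62.0)² + (y − 59.2)² = 134.19²; (x + 23.8)² + (y + 64.6)² = 100.52²; (x + 12.1)² + (y − 43.7)² = 152.51².
Subtracting pairs of circle equations eliminates x²+y² and gives linear equations (the radical axes):
76.4 x − 247.6 y = 5293.65
99.8 x − 31.0 y = -10544.88
Solving the 2×2 system: x ≈ -124.2, y ≈ -59.7 km.
Check against Station 0 (with the unrounded x, y): √((x + 62.0)²+(y − 59.2)²) = 134.19 ≈ 134.19 km. ✓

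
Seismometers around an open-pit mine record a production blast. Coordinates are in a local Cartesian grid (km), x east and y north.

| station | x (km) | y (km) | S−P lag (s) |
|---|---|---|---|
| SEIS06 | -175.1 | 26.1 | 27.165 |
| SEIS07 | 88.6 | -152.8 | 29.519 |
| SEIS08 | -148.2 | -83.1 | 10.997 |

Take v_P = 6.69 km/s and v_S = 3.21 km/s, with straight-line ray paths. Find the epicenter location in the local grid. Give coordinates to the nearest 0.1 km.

(-90.3, -118.5)

Distance from S−P lag: d = Δt · v_P v_S / (v_P − v_S) = Δt · (6.69·3.21)/(6.69−3.21) ≈ 6.1709·Δt.
So d_SEIS06 = 167.63, d_SEIS07 = 182.16, d_SEIS08 = 67.86 km.
Circle about each station: (x + 175.1)² + (y − 26.1)² = 167.63²; (x − 88.6)² + (y + 152.8)² = 182.16²; (x + 148.2)² + (y + 83.1)² = 67.86².
Subtracting pairs of circle equations eliminates x²+y² and gives linear equations (the radical axes):
527.4 x − 357.8 y = -5225.87
53.8 x − 218.4 y = 21022.47
Solving the 2×2 system: x ≈ -90.3, y ≈ -118.5 km.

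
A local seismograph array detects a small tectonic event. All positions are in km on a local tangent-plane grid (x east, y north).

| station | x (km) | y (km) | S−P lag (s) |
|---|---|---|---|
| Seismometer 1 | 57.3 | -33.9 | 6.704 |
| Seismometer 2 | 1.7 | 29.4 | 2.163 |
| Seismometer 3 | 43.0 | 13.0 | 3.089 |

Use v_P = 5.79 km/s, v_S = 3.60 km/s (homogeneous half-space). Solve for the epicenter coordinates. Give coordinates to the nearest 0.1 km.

(13.6, 12.6)

Distance from S−P lag: d = Δt · v_P v_S / (v_P − v_S) = Δt · (5.79·3.60)/(5.79−3.60) ≈ 9.5178·Δt.
So d_Seismometer 1 = 63.81, d_Seismometer 2 = 20.59, d_Seismometer 3 = 29.40 km.
Circle about each station: (x − 57.3)² + (y + 33.9)² = 63.81²; (x − 1.7)² + (y − 29.4)² = 20.59²; (x − 43.0)² + (y − 13.0)² = 29.40².
Subtracting the Seismometer 1 equation from the Seismometer 2 and Seismometer 3 equations removes the quadratic terms:
-111.2 x + 126.6 y = 82.52
-28.6 x + 93.8 y = 792.86
Solving the 2×2 system: x ≈ 13.6, y ≈ 12.6 km.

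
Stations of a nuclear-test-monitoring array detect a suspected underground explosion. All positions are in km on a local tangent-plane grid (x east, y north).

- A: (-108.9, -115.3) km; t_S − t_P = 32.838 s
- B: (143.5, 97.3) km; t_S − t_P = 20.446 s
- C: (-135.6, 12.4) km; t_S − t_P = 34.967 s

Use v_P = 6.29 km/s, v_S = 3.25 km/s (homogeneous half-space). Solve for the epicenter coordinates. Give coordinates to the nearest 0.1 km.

Distance from S−P lag: d = Δt · v_P v_S / (v_P − v_S) = Δt · (6.29·3.25)/(6.29−3.25) ≈ 6.7245·Δt.
So d_A = 220.82, d_B = 137.49, d_C = 235.14 km.
Circle about each station: (x + 108.9)² + (y + 115.3)² = 220.82²; (x − 143.5)² + (y − 97.3)² = 137.49²; (x + 135.6)² + (y − 12.4)² = 235.14².
Subtracting the A equation from the B and C equations removes the quadratic terms:
504.8 x + 425.2 y = 34764.21
-53.4 x + 255.4 y = -13141.53
Solving the 2×2 system: x ≈ 95.4, y ≈ -31.5 km.
Check against A (with the unrounded x, y): √((x + 108.9)²+(y + 115.3)²) = 220.82 ≈ 220.82 km. ✓

(95.4, -31.5)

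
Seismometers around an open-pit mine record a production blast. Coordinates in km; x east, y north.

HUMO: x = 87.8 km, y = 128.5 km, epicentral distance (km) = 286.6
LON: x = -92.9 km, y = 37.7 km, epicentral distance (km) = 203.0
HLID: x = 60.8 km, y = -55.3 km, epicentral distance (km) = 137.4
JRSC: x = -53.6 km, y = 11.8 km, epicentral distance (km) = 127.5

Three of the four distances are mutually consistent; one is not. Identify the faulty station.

Solve using three stations at a time. Using HUMO, HLID, JRSC (subtract circle equations pairwise → linear system) gives (x, y) ≈ (-62.8, -115.4).
Distances from that point to each station vs reported:
  HUMO: calculated 286.6 vs reported 286.6 → residual 0.0 km
  LON: calculated 156.0 vs reported 203.0 → residual 47.0 km
  HLID: calculated 137.4 vs reported 137.4 → residual 0.0 km
  JRSC: calculated 127.5 vs reported 127.5 → residual 0.0 km
HUMO, HLID, JRSC are mutually consistent (residuals ≈ 0); LON is off by 47.0 km.

LON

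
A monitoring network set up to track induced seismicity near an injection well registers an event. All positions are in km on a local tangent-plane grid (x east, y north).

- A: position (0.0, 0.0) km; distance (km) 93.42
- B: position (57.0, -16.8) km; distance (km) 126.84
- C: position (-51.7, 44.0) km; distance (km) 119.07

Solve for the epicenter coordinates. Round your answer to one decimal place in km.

x ≈ -55.7 km, y ≈ -75.0 km

Circle about each station: x² + y² = 93.42²; (x − 57.0)² + (y + 16.8)² = 126.84²; (x + 51.7)² + (y − 44.0)² = 119.07².
Subtracting the A equation from the B and C equations removes the quadratic terms:
114.0 x − 33.6 y = -3829.85
-103.4 x + 88.0 y = -841.48
Solving the 2×2 system: x ≈ -55.7, y ≈ -75.0 km.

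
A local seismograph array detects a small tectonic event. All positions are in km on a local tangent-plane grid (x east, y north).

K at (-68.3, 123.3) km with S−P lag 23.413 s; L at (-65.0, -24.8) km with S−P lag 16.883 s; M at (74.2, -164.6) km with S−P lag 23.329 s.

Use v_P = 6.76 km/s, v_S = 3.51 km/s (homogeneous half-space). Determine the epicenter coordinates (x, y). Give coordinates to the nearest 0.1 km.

Distance from S−P lag: d = Δt · v_P v_S / (v_P − v_S) = Δt · (6.76·3.51)/(6.76−3.51) ≈ 7.3008·Δt.
So d_K = 170.93, d_L = 123.26, d_M = 170.32 km.
Circle about each station: (x + 68.3)² + (y − 123.3)² = 170.93²; (x + 65.0)² + (y + 24.8)² = 123.26²; (x − 74.2)² + (y + 164.6)² = 170.32².
Subtracting pairs of circle equations eliminates x²+y² and gives linear equations (the radical axes):
6.6 x − 296.2 y = -1003.70
285.0 x − 575.8 y = 12939.18
Solving the 2×2 system: x ≈ 54.7, y ≈ 4.6 km.

(54.7, 4.6)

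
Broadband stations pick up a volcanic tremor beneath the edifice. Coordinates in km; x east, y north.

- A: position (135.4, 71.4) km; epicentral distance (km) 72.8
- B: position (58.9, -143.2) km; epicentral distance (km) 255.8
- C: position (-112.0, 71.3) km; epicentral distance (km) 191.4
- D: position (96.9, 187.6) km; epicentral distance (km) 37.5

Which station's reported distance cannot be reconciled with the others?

D

Solve using three stations at a time. Using A, B, C (subtract circle equations pairwise → linear system) gives (x, y) ≈ (75.0, 112.1).
Distances from that point to each station vs reported:
  A: calculated 72.8 vs reported 72.8 → residual 0.0 km
  B: calculated 255.8 vs reported 255.8 → residual 0.0 km
  C: calculated 191.4 vs reported 191.4 → residual 0.0 km
  D: calculated 78.6 vs reported 37.5 → residual 41.1 km
A, B, C are mutually consistent (residuals ≈ 0); D is off by 41.1 km.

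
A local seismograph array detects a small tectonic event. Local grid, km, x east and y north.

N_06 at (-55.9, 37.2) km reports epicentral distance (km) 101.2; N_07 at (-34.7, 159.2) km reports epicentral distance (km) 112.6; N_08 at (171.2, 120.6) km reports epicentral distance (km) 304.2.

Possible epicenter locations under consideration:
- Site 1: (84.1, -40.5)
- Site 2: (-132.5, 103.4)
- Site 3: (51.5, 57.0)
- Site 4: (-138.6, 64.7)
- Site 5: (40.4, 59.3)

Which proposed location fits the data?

For each candidate, compare |candidate − station| to the reported distance:
Site 1: residuals N_06 58.9, N_07 119.8, N_08 121.1 → max 121.1 km
Site 2: residuals N_06 0.0, N_07 0.0, N_08 0.0 → max 0.0 km
Site 3: residuals N_06 8.0, N_07 21.1, N_08 168.7 → max 168.7 km
Site 4: residuals N_06 14.0, N_07 27.8, N_08 10.6 → max 27.8 km
Site 5: residuals N_06 2.4, N_07 12.4, N_08 159.7 → max 159.7 km
Only Site 2 has all residuals ≈ 0.

Site 2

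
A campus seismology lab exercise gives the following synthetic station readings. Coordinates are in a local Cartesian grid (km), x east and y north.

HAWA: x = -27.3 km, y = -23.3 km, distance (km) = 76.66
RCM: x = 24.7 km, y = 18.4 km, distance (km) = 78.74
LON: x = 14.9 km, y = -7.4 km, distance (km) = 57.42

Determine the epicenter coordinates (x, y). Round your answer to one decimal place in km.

Circle about each station: (x + 27.3)² + (y + 23.3)² = 76.66²; (x − 24.7)² + (y − 18.4)² = 78.74²; (x − 14.9)² + (y + 7.4)² = 57.42².
Subtracting pairs of circle equations eliminates x²+y² and gives linear equations (the radical axes):
104.0 x + 83.4 y = -662.76
84.4 x + 31.8 y = 1568.29
Solving the 2×2 system: x ≈ 40.7, y ≈ -58.7 km.
Check against HAWA (with the unrounded x, y): √((x + 27.3)²+(y + 23.3)²) = 76.66 ≈ 76.66 km. ✓

(40.7, -58.7)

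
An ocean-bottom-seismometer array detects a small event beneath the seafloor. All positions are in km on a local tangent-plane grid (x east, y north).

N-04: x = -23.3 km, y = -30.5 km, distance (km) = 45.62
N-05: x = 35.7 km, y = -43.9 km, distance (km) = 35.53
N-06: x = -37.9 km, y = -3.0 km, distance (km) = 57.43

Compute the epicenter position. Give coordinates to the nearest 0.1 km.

(18.7, -12.7)

Circle about each station: (x + 23.3)² + (y + 30.5)² = 45.62²; (x − 35.7)² + (y + 43.9)² = 35.53²; (x + 37.9)² + (y + 3.0)² = 57.43².
Subtracting the N-04 equation from the N-05 and N-06 equations removes the quadratic terms:
118.0 x − 26.8 y = 2547.36
-29.2 x + 55.0 y = -1244.75
Solving the 2×2 system: x ≈ 18.7, y ≈ -12.7 km.
Check against N-04 (with the unrounded x, y): √((x + 23.3)²+(y + 30.5)²) = 45.62 ≈ 45.62 km. ✓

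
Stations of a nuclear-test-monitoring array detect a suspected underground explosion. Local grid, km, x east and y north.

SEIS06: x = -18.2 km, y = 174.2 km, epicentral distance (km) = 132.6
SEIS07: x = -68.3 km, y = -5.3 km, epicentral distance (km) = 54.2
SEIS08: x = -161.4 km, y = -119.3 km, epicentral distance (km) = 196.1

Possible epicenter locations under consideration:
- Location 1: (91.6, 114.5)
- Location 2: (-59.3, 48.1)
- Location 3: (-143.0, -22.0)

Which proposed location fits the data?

For each candidate, compare |candidate − station| to the reported distance:
Location 1: residuals SEIS06 7.6, SEIS07 145.6, SEIS08 148.4 → max 148.4 km
Location 2: residuals SEIS06 0.0, SEIS07 0.0, SEIS08 0.0 → max 0.0 km
Location 3: residuals SEIS06 99.9, SEIS07 22.3, SEIS08 97.1 → max 99.9 km
Only Location 2 has all residuals ≈ 0.

Location 2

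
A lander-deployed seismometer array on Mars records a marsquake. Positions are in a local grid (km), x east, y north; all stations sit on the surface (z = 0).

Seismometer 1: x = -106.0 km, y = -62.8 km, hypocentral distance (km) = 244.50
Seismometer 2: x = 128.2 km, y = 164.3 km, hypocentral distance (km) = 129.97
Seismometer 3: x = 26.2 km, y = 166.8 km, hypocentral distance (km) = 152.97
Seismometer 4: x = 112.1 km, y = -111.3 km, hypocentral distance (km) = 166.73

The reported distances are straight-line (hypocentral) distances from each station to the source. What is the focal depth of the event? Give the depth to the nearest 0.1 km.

51.7 km

Each station gives a sphere (x−x_i)² + (y−y_i)² + z² = d_i² (stations at z=0).
Subtracting the Seismometer 1 sphere from Seismometer 2 and Seismometer 3: z² cancels, leaving linear equations in x and y:
468.4 x + 454.2 y = 71137.94
264.4 x + 459.2 y = 49709.27
Solving: x ≈ 106.197, y ≈ 47.105 km (keep extra digits for the depth step; rounded: 106.2, 47.1).
Then from the Seismometer 1 sphere: z² = 244.50² − (x + 106.0)² − (y + 62.8)² with x = 106.197, y = 47.105, so z ≈ 51.707 ≈ 51.7 km.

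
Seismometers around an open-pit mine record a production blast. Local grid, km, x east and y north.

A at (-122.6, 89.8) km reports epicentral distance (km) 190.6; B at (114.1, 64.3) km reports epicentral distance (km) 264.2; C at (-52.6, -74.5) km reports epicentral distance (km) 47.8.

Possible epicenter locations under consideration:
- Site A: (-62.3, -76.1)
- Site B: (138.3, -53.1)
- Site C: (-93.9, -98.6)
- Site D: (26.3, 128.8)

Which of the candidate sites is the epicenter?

Site C

For each candidate, compare |candidate − station| to the reported distance:
Site A: residuals A 14.1, B 38.7, C 38.0 → max 38.7 km
Site B: residuals A 106.9, B 144.3, C 144.3 → max 144.3 km
Site C: residuals A 0.0, B 0.0, C 0.0 → max 0.0 km
Site D: residuals A 36.7, B 155.3, C 170.3 → max 170.3 km
Only Site C has all residuals ≈ 0.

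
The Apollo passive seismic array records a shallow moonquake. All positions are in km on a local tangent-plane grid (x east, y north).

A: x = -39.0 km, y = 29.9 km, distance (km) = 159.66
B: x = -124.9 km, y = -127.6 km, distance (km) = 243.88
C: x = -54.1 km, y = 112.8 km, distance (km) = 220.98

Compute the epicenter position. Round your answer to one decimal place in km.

x ≈ 103.5 km, y ≈ -42.1 km

Circle about each station: (x + 39.0)² + (y − 29.9)² = 159.66²; (x + 124.9)² + (y + 127.6)² = 243.88²; (x + 54.1)² + (y − 112.8)² = 220.98².
Subtracting pairs of circle equations eliminates x²+y² and gives linear equations (the radical axes):
-171.8 x − 315.0 y = -4519.38
-30.2 x + 165.8 y = -10105.20
Solving the 2×2 system: x ≈ 103.5, y ≈ -42.1 km.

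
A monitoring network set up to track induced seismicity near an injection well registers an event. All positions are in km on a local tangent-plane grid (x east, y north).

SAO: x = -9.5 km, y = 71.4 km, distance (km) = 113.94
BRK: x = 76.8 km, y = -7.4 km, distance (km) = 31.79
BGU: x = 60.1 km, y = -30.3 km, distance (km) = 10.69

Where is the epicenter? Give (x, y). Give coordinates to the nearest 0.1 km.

Circle about each station: (x + 9.5)² + (y − 71.4)² = 113.94²; (x − 76.8)² + (y + 7.4)² = 31.79²; (x − 60.1)² + (y + 30.3)² = 10.69².
Subtracting pairs of circle equations eliminates x²+y² and gives linear equations (the radical axes):
172.6 x − 157.6 y = 12736.51
139.2 x − 203.4 y = 12209.94
Solving the 2×2 system: x ≈ 50.6, y ≈ -25.4 km.

(50.6, -25.4)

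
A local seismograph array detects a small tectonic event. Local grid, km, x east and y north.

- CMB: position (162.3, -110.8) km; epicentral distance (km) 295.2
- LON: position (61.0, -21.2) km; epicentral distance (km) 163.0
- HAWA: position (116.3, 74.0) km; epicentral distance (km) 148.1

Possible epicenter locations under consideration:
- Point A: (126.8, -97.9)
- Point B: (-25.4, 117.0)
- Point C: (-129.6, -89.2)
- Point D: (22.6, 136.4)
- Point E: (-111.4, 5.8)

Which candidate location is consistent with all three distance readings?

Point B

For each candidate, compare |candidate − station| to the reported distance:
Point A: residuals CMB 257.4, LON 61.9, HAWA 24.1 → max 257.4 km
Point B: residuals CMB 0.0, LON 0.0, HAWA 0.0 → max 0.0 km
Point C: residuals CMB 2.5, LON 39.4, HAWA 147.0 → max 147.0 km
Point D: residuals CMB 11.3, LON 0.8, HAWA 35.5 → max 35.5 km
Point E: residuals CMB 2.3, LON 11.5, HAWA 89.6 → max 89.6 km
Only Point B has all residuals ≈ 0.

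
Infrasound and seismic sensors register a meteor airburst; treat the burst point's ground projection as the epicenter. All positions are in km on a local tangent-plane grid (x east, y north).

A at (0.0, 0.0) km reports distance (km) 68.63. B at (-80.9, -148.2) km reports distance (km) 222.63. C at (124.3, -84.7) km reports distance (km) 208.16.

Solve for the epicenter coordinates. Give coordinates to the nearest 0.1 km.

(-19.5, 65.8)

Circle about each station: x² + y² = 68.63²; (x + 80.9)² + (y + 148.2)² = 222.63²; (x − 124.3)² + (y + 84.7)² = 208.16².
Subtracting the A equation from the B and C equations removes the quadratic terms:
-161.8 x − 296.4 y = -16345.99
248.6 x − 169.4 y = -15995.93
Solving the 2×2 system: x ≈ -19.5, y ≈ 65.8 km.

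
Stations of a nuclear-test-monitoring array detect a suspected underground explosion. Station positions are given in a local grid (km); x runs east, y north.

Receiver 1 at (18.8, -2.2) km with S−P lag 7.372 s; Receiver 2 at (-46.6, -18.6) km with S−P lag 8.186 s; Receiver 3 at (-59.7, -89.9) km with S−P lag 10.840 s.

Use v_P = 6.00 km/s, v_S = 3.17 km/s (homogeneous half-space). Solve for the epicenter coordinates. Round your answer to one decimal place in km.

-0.1 km east, -48.0 km north

Distance from S−P lag: d = Δt · v_P v_S / (v_P − v_S) = Δt · (6.00·3.17)/(6.00−3.17) ≈ 6.7208·Δt.
So d_Receiver 1 = 49.55, d_Receiver 2 = 55.02, d_Receiver 3 = 72.85 km.
Circle about each station: (x − 18.8)² + (y + 2.2)² = 49.55²; (x + 46.6)² + (y + 18.6)² = 55.02²; (x + 59.7)² + (y + 89.9)² = 72.85².
Subtracting the Receiver 1 equation from the Receiver 2 and Receiver 3 equations removes the quadratic terms:
-130.8 x − 32.8 y = 1587.24
-157.0 x − 175.4 y = 8435.90
Solving the 2×2 system: x ≈ -0.1, y ≈ -48.0 km.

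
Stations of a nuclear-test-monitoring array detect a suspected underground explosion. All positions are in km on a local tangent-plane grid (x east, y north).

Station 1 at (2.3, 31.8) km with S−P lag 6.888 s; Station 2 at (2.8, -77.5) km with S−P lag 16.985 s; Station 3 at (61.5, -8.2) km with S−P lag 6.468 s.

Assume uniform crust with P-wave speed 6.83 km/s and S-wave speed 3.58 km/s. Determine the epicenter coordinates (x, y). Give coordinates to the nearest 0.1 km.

x ≈ 53.5 km, y ≈ 39.8 km

Distance from S−P lag: d = Δt · v_P v_S / (v_P − v_S) = Δt · (6.83·3.58)/(6.83−3.58) ≈ 7.5235·Δt.
So d_Station 1 = 51.82, d_Station 2 = 127.79, d_Station 3 = 48.66 km.
Circle about each station: (x − 2.3)² + (y − 31.8)² = 51.82²; (x − 2.8)² + (y + 77.5)² = 127.79²; (x − 61.5)² + (y + 8.2)² = 48.66².
Subtracting pairs of circle equations eliminates x²+y² and gives linear equations (the radical axes):
1.0 x − 218.6 y = -8647.41
118.4 x − 80.0 y = 3150.48
Solving the 2×2 system: x ≈ 53.5, y ≈ 39.8 km.
Check against Station 1 (with the unrounded x, y): √((x − 2.3)²+(y − 31.8)²) = 51.82 ≈ 51.82 km. ✓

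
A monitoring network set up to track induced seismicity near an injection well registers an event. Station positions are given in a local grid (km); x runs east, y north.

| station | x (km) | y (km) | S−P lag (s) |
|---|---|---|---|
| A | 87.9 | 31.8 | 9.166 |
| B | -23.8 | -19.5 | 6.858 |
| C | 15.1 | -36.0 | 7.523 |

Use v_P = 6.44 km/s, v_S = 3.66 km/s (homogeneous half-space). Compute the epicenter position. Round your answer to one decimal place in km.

Distance from S−P lag: d = Δt · v_P v_S / (v_P − v_S) = Δt · (6.44·3.66)/(6.44−3.66) ≈ 8.4786·Δt.
So d_A = 77.71, d_B = 58.15, d_C = 63.78 km.
Circle about each station: (x − 87.9)² + (y − 31.8)² = 77.71²; (x + 23.8)² + (y + 19.5)² = 58.15²; (x − 15.1)² + (y + 36.0)² = 63.78².
Subtracting pairs of circle equations eliminates x²+y² and gives linear equations (the radical axes):
-223.4 x − 102.6 y = -5133.54
-145.6 x − 135.6 y = -5242.68
Solving the 2×2 system: x ≈ 10.3, y ≈ 27.6 km.

10.3 km east, 27.6 km north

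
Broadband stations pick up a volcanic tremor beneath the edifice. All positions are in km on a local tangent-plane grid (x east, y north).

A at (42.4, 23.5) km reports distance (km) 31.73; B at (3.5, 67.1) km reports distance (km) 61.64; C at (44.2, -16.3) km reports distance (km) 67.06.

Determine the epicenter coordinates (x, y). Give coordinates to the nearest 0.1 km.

Circle about each station: (x − 42.4)² + (y − 23.5)² = 31.73²; (x − 3.5)² + (y − 67.1)² = 61.64²; (x − 44.2)² + (y + 16.3)² = 67.06².
Subtracting the A equation from the B and C equations removes the quadratic terms:
-77.8 x + 87.2 y = -628.05
3.6 x − 79.6 y = -3620.93
Solving the 2×2 system: x ≈ 62.2, y ≈ 48.3 km.
Check against A (with the unrounded x, y): √((x − 42.4)²+(y − 23.5)²) = 31.74 ≈ 31.73 km. ✓

62.2 km east, 48.3 km north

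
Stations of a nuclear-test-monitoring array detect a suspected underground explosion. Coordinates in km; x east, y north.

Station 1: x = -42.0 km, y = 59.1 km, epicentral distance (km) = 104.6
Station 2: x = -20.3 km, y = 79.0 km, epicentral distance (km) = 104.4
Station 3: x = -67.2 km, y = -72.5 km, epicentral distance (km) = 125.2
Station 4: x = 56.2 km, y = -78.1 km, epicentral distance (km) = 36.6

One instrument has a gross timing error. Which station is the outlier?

Station 4

Solve using three stations at a time. Using Station 1, Station 2, Station 3 (subtract circle equations pairwise → linear system) gives (x, y) ≈ (39.3, -6.7).
Distances from that point to each station vs reported:
  Station 1: calculated 104.6 vs reported 104.6 → residual 0.0 km
  Station 2: calculated 104.4 vs reported 104.4 → residual 0.0 km
  Station 3: calculated 125.2 vs reported 125.2 → residual 0.0 km
  Station 4: calculated 73.4 vs reported 36.6 → residual 36.8 km
Station 1, Station 2, Station 3 are mutually consistent (residuals ≈ 0); Station 4 is off by 36.8 km.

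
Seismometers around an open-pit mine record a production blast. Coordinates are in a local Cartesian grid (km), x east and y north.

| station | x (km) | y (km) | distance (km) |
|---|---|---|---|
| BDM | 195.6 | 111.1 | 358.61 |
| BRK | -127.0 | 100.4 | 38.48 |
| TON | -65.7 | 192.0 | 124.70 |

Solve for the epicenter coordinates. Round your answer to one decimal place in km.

Circle about each station: (x − 195.6)² + (y − 111.1)² = 358.61²; (x + 127.0)² + (y − 100.4)² = 38.48²; (x + 65.7)² + (y − 192.0)² = 124.70².
Subtracting pairs of circle equations eliminates x²+y² and gives linear equations (the radical axes):
-645.2 x − 21.4 y = 102727.01
-522.6 x + 161.8 y = 103628.96
Solving the 2×2 system: x ≈ -163.0, y ≈ 114.0 km.

(-163.0, 114.0)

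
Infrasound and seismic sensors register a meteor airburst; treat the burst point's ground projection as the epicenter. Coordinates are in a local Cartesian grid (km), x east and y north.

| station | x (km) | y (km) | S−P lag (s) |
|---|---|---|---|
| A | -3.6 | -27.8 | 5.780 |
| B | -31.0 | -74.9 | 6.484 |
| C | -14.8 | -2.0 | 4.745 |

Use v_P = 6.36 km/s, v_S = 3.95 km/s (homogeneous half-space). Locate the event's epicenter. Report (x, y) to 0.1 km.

Distance from S−P lag: d = Δt · v_P v_S / (v_P − v_S) = Δt · (6.36·3.95)/(6.36−3.95) ≈ 10.4241·Δt.
So d_A = 60.25, d_B = 67.59, d_C = 49.46 km.
Circle about each station: (x + 3.6)² + (y + 27.8)² = 60.25²; (x + 31.0)² + (y + 74.9)² = 67.59²; (x + 14.8)² + (y + 2.0)² = 49.46².
Subtracting pairs of circle equations eliminates x²+y² and gives linear equations (the radical axes):
-54.8 x − 94.2 y = 4846.86
-22.4 x + 51.6 y = 621.01
Solving the 2×2 system: x ≈ -62.5, y ≈ -15.1 km.

x ≈ -62.5 km, y ≈ -15.1 km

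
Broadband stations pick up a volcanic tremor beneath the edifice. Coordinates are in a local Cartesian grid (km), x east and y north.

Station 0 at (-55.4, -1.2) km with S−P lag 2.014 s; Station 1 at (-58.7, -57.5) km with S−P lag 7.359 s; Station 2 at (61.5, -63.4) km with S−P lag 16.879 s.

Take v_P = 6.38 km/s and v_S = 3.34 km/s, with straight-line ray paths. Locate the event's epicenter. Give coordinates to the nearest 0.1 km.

Distance from S−P lag: d = Δt · v_P v_S / (v_P − v_S) = Δt · (6.38·3.34)/(6.38−3.34) ≈ 7.0096·Δt.
So d_Station 0 = 14.12, d_Station 1 = 51.58, d_Station 2 = 118.32 km.
Circle about each station: (x + 55.4)² + (y + 1.2)² = 14.12²; (x + 58.7)² + (y + 57.5)² = 51.58²; (x − 61.5)² + (y + 63.4)² = 118.32².
Subtracting the Station 0 equation from the Station 1 and Station 2 equations removes the quadratic terms:
-6.6 x − 112.6 y = 1220.22
233.8 x − 124.4 y = -9069.04
Solving the 2×2 system: x ≈ -43.2, y ≈ -8.3 km.

(-43.2, -8.3)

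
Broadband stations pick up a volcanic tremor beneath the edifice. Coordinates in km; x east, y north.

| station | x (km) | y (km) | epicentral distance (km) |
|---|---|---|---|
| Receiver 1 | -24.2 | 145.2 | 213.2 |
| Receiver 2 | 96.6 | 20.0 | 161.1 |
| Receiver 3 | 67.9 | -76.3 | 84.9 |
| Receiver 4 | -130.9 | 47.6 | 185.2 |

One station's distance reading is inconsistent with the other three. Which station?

Receiver 1

Solve using three stations at a time. Using Receiver 2, Receiver 3, Receiver 4 (subtract circle equations pairwise → linear system) gives (x, y) ≈ (-14.6, -96.6).
Distances from that point to each station vs reported:
  Receiver 1: calculated 242.0 vs reported 213.2 → residual 28.8 km
  Receiver 2: calculated 161.1 vs reported 161.1 → residual 0.0 km
  Receiver 3: calculated 85.0 vs reported 84.9 → residual 0.1 km
  Receiver 4: calculated 185.2 vs reported 185.2 → residual 0.0 km
Receiver 2, Receiver 3, Receiver 4 are mutually consistent (residuals ≈ 0); Receiver 1 is off by 28.8 km.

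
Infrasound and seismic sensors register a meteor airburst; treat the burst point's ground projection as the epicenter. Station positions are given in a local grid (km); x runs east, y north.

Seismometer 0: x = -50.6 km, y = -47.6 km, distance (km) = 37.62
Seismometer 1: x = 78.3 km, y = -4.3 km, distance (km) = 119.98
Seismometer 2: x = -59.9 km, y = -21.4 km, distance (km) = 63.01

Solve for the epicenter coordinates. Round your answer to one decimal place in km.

(-21.3, -71.2)

Circle about each station: (x + 50.6)² + (y + 47.6)² = 37.62²; (x − 78.3)² + (y + 4.3)² = 119.98²; (x + 59.9)² + (y + 21.4)² = 63.01².
Subtracting the Seismometer 0 equation from the Seismometer 1 and Seismometer 2 equations removes the quadratic terms:
257.8 x + 86.6 y = -11656.68
-18.6 x + 52.4 y = -3335.15
Solving the 2×2 system: x ≈ -21.3, y ≈ -71.2 km.
Check against Seismometer 0 (with the unrounded x, y): √((x + 50.6)²+(y + 47.6)²) = 37.63 ≈ 37.62 km. ✓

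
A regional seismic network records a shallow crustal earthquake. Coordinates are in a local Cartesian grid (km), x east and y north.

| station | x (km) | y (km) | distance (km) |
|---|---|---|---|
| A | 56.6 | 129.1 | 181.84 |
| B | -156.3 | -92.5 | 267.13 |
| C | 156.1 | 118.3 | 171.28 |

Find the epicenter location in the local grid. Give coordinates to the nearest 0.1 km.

106.7 km east, -45.7 km north

Circle about each station: (x − 56.6)² + (y − 129.1)² = 181.84²; (x + 156.3)² + (y + 92.5)² = 267.13²; (x − 156.1)² + (y − 118.3)² = 171.28².
Subtracting the A equation from the B and C equations removes the quadratic terms:
-425.8 x − 443.2 y = -25177.08
199.0 x − 21.6 y = 22220.68
Solving the 2×2 system: x ≈ 106.7, y ≈ -45.7 km.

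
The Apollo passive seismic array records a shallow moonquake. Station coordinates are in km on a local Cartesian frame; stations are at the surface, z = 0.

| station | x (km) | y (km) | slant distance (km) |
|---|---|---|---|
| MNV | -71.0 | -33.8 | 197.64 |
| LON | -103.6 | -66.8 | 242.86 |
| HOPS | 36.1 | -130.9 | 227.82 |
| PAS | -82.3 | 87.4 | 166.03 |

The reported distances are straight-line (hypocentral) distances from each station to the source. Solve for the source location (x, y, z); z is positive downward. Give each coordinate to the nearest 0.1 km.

Each station gives a sphere (x−x_i)² + (y−y_i)² + z² = d_i² (stations at z=0).
Subtracting the MNV sphere from LON and HOPS: z² cancels, leaving linear equations in x and y:
-65.2 x − 66.0 y = -10907.65
214.2 x − 194.2 y = -585.80
Solving: x ≈ 77.600, y ≈ 88.608 km (keep extra digits for the depth step; rounded: 77.6, 88.6).
Then from the MNV sphere: z² = 197.64² − (x + 71.0)² − (y + 33.8)² with x = 77.600, y = 88.608, so z ≈ 44.675 ≈ 44.7 km.
Check against PAS (with the unrounded solution): distance 166.03 ≈ 166.03 km. ✓

(77.6, 88.6, 44.7)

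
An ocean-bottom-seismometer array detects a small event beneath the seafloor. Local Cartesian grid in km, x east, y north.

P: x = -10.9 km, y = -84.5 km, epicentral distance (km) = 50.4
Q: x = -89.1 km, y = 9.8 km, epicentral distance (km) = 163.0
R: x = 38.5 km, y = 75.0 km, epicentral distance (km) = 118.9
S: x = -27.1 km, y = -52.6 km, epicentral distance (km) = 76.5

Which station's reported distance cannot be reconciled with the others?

R

Solve using three stations at a time. Using P, Q, S (subtract circle equations pairwise → linear system) gives (x, y) ≈ (38.8, -91.1).
Distances from that point to each station vs reported:
  P: calculated 50.2 vs reported 50.4 → residual 0.2 km
  Q: calculated 162.9 vs reported 163.0 → residual 0.1 km
  R: calculated 166.1 vs reported 118.9 → residual 47.2 km
  S: calculated 76.3 vs reported 76.5 → residual 0.2 km
P, Q, S are mutually consistent (residuals ≈ 0); R is off by 47.2 km.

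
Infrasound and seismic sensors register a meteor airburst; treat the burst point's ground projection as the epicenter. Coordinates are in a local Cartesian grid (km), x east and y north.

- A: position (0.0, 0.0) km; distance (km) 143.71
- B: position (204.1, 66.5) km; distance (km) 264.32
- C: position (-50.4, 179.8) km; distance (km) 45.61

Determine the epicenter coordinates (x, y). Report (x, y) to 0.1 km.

(-51.4, 134.2)

Circle about each station: x² + y² = 143.71²; (x − 204.1)² + (y − 66.5)² = 264.32²; (x + 50.4)² + (y − 179.8)² = 45.61².
Subtracting pairs of circle equations eliminates x²+y² and gives linear equations (the radical axes):
408.2 x + 133.0 y = -3133.44
-100.8 x + 359.6 y = 53440.49
Solving the 2×2 system: x ≈ -51.4, y ≈ 134.2 km.
Check against A (with the unrounded x, y): √(x²+y²) = 143.71 ≈ 143.71 km. ✓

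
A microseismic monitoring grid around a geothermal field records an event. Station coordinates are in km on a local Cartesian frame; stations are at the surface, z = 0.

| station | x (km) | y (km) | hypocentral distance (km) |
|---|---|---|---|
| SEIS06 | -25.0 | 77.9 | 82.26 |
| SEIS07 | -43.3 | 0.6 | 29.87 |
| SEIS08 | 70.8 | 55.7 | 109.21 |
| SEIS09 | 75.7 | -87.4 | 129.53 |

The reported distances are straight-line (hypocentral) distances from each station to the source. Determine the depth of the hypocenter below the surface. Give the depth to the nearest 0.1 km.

depth ≈ 18.5 km

Each station gives a sphere (x−x_i)² + (y−y_i)² + z² = d_i² (stations at z=0).
Subtracting the SEIS06 sphere from SEIS07 and SEIS08: z² cancels, leaving linear equations in x and y:
-36.6 x − 154.6 y = 1056.33
191.6 x − 44.4 y = -3738.40
Solving: x ≈ -19.998, y ≈ -2.098 km (keep extra digits for the depth step; rounded: -20.0, -2.1).
Then from the SEIS06 sphere: z² = 82.26² − (x + 25.0)² − (y − 77.9)² with x = -19.998, y = -2.098, so z ≈ 18.493 ≈ 18.5 km.
Check against SEIS09 (with the unrounded solution): distance 129.52 ≈ 129.53 km. ✓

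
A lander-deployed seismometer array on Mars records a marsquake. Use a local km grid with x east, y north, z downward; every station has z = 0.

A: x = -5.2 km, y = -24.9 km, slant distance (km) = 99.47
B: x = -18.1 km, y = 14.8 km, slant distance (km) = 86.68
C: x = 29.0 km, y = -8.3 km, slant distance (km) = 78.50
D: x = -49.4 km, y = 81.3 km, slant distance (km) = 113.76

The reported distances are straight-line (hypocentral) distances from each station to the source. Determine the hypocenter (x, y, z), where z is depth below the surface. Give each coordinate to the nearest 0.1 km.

Each station gives a sphere (x−x_i)² + (y−y_i)² + z² = d_i² (stations at z=0).
Subtracting the A sphere from B and C: z² cancels, leaving linear equations in x and y:
-25.8 x + 79.4 y = 2280.46
68.4 x + 33.2 y = 3994.87
Solving: x ≈ 38.406, y ≈ 41.201 km (keep extra digits for the depth step; rounded: 38.4, 41.2).
Then from the A sphere: z² = 99.47² − (x + 5.2)² − (y + 24.9)² with x = 38.406, y = 41.201, so z ≈ 60.195 ≈ 60.2 km.

x ≈ 38.4 km, y ≈ 41.2 km, depth ≈ 60.2 km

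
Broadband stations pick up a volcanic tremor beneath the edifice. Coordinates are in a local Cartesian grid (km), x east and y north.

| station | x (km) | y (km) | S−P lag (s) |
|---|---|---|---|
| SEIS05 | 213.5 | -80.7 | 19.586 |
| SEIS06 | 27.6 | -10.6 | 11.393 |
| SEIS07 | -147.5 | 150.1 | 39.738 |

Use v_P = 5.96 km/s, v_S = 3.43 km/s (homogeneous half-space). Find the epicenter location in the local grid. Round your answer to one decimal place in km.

Distance from S−P lag: d = Δt · v_P v_S / (v_P − v_S) = Δt · (5.96·3.43)/(5.96−3.43) ≈ 8.0802·Δt.
So d_SEIS05 = 158.26, d_SEIS06 = 92.06, d_SEIS07 = 321.09 km.
Circle about each station: (x − 213.5)² + (y + 80.7)² = 158.26²; (x − 27.6)² + (y + 10.6)² = 92.06²; (x + 147.5)² + (y − 150.1)² = 321.09².
Subtracting the SEIS05 equation from the SEIS06 and SEIS07 equations removes the quadratic terms:
-371.8 x + 140.2 y = -34649.44
-722.0 x + 461.6 y = -85861.04
Solving the 2×2 system: x ≈ 56.2, y ≈ -98.1 km.

(56.2, -98.1)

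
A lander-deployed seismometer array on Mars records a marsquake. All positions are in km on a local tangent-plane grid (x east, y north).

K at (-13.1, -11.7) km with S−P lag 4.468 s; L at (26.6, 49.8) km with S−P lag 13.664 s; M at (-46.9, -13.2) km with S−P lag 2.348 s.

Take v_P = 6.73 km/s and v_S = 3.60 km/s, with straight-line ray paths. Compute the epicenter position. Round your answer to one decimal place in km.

Distance from S−P lag: d = Δt · v_P v_S / (v_P − v_S) = Δt · (6.73·3.60)/(6.73−3.60) ≈ 7.7406·Δt.
So d_K = 34.58, d_L = 105.77, d_M = 18.17 km.
Circle about each station: (x + 13.1)² + (y + 11.7)² = 34.58²; (x − 26.6)² + (y − 49.8)² = 105.77²; (x + 46.9)² + (y + 13.2)² = 18.17².
Subtracting the K equation from the L and M equations removes the quadratic terms:
79.4 x + 123.0 y = -7112.42
-67.6 x − 3.0 y = 2930.98
Solving the 2×2 system: x ≈ -42.0, y ≈ -30.7 km.

-42.0 km east, -30.7 km north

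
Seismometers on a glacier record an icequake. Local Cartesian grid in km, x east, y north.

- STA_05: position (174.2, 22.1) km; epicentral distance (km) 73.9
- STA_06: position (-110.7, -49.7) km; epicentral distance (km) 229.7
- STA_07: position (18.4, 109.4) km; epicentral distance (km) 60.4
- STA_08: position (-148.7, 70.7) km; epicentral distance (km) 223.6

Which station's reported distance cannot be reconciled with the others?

Solve using three stations at a time. Using STA_06, STA_07, STA_08 (subtract circle equations pairwise → linear system) gives (x, y) ≈ (74.4, 86.4).
Distances from that point to each station vs reported:
  STA_05: calculated 118.7 vs reported 73.9 → residual 44.8 km
  STA_06: calculated 229.7 vs reported 229.7 → residual 0.0 km
  STA_07: calculated 60.5 vs reported 60.4 → residual 0.1 km
  STA_08: calculated 223.6 vs reported 223.6 → residual 0.0 km
STA_06, STA_07, STA_08 are mutually consistent (residuals ≈ 0); STA_05 is off by 44.8 km.

STA_05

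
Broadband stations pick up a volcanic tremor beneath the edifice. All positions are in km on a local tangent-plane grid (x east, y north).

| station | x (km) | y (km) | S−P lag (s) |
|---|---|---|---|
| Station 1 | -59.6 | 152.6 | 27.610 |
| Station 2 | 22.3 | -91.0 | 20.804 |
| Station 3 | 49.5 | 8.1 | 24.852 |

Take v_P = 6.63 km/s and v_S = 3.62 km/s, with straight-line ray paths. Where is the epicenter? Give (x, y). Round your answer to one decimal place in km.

Distance from S−P lag: d = Δt · v_P v_S / (v_P − v_S) = Δt · (6.63·3.62)/(6.63−3.62) ≈ 7.9736·Δt.
So d_Station 1 = 220.15, d_Station 2 = 165.88, d_Station 3 = 198.16 km.
Circle about each station: (x + 59.6)² + (y − 152.6)² = 220.15²; (x − 22.3)² + (y + 91.0)² = 165.88²; (x − 49.5)² + (y − 8.1)² = 198.16².
Subtracting the Station 1 equation from the Station 2 and Station 3 equations removes the quadratic terms:
163.8 x − 487.2 y = 2889.22
218.2 x − 289.0 y = -15124.42
Solving the 2×2 system: x ≈ -139.1, y ≈ -52.7 km.

x ≈ -139.1 km, y ≈ -52.7 km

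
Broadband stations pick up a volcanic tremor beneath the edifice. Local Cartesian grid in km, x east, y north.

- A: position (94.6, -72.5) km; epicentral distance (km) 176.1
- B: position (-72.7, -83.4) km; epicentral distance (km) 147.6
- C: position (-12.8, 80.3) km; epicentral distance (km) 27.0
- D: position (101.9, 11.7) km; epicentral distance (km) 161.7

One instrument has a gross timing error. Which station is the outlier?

Solve using three stations at a time. Using A, B, C (subtract circle equations pairwise → linear system) gives (x, y) ≈ (-25.4, 56.4).
Distances from that point to each station vs reported:
  A: calculated 176.1 vs reported 176.1 → residual 0.0 km
  B: calculated 147.6 vs reported 147.6 → residual 0.0 km
  C: calculated 27.0 vs reported 27.0 → residual 0.0 km
  D: calculated 134.9 vs reported 161.7 → residual 26.8 km
A, B, C are mutually consistent (residuals ≈ 0); D is off by 26.8 km.

D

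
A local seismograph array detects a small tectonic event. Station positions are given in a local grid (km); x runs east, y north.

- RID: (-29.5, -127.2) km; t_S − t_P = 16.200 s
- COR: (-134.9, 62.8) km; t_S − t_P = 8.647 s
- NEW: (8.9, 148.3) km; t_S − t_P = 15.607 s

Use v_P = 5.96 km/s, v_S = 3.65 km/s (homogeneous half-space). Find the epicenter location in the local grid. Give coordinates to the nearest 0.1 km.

x ≈ -64.9 km, y ≈ 21.2 km

Distance from S−P lag: d = Δt · v_P v_S / (v_P − v_S) = Δt · (5.96·3.65)/(5.96−3.65) ≈ 9.4173·Δt.
So d_RID = 152.56, d_COR = 81.43, d_NEW = 146.98 km.
Circle about each station: (x + 29.5)² + (y + 127.2)² = 152.56²; (x + 134.9)² + (y − 62.8)² = 81.43²; (x − 8.9)² + (y − 148.3)² = 146.98².
Subtracting the RID equation from the COR and NEW equations removes the quadratic terms:
-210.8 x + 380.0 y = 21735.47
76.8 x + 551.0 y = 6693.44
Solving the 2×2 system: x ≈ -64.9, y ≈ 21.2 km.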